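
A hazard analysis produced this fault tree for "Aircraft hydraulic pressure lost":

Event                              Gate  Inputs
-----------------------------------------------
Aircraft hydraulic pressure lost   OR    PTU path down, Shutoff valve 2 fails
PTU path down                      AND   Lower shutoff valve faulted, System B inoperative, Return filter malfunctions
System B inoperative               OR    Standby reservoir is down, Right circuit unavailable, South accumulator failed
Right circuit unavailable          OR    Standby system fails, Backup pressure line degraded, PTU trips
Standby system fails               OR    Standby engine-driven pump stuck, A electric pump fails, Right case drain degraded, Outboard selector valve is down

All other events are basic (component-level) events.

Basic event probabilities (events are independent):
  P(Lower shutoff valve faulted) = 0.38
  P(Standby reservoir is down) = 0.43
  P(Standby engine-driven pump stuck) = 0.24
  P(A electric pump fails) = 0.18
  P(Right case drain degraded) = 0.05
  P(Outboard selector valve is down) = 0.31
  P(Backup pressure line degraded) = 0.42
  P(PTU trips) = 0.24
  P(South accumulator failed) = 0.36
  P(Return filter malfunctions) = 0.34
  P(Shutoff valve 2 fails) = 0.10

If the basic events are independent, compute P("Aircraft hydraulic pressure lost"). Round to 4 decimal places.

P(Standby system fails) [OR] = 1 − (1−0.24) × (1−0.18) × (1−0.05) × (1−0.31) = 0.591492
P(Right circuit unavailable) [OR] = 1 − (1−0.591492) × (1−0.42) × (1−0.24) = 0.819930
P(System B inoperative) [OR] = 1 − (1−0.43) × (1−0.819930) × (1−0.36) = 0.934310
P(PTU path down) [AND] = 0.38 × 0.934310 × 0.34 = 0.120713
P(Aircraft hydraulic pressure lost) [OR] = 1 − (1−0.120713) × (1−0.10) = 0.208642
Rounded to 4 decimal places: P(Aircraft hydraulic pressure lost) ≈ 0.2086.

0.2086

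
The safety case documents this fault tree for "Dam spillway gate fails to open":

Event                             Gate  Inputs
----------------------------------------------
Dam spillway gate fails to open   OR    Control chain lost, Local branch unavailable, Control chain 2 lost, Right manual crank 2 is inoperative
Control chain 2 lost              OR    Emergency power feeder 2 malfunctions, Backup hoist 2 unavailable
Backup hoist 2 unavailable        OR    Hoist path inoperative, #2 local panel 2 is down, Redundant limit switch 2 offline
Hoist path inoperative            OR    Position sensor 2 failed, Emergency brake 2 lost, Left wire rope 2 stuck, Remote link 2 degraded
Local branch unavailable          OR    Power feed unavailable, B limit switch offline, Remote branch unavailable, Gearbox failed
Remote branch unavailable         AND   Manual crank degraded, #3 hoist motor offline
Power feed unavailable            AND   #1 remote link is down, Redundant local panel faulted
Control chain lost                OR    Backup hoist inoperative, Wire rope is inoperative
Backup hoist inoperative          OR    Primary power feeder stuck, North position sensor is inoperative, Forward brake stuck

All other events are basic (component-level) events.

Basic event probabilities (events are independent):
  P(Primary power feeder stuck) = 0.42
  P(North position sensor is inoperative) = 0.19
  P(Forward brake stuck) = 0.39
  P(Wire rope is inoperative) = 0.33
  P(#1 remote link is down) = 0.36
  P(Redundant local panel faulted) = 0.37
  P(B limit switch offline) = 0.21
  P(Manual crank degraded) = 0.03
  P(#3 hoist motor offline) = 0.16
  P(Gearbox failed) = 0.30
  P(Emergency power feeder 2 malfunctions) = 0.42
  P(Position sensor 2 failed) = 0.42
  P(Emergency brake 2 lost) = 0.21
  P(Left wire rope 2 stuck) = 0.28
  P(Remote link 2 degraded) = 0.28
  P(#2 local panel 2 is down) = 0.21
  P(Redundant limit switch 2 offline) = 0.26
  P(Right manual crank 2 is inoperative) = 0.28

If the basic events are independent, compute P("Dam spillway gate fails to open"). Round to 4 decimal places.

0.9947

P(Backup hoist inoperative) [OR] = 1 − (1−0.42) × (1−0.19) × (1−0.39) = 0.713422
P(Control chain lost) [OR] = 1 − (1−0.713422) × (1−0.33) = 0.807993
P(Power feed unavailable) [AND] = 0.36 × 0.37 = 0.133200
P(Remote branch unavailable) [AND] = 0.03 × 0.16 = 0.004800
P(Local branch unavailable) [OR] = 1 − (1−0.133200) × (1−0.21) × (1−0.004800) × (1−0.30) = 0.522960
P(Hoist path inoperative) [OR] = 1 − (1−0.42) × (1−0.21) × (1−0.28) × (1−0.28) = 0.762469
P(Backup hoist 2 unavailable) [OR] = 1 − (1−0.762469) × (1−0.21) × (1−0.26) = 0.861139
P(Control chain 2 lost) [OR] = 1 − (1−0.42) × (1−0.861139) = 0.919461
P(Dam spillway gate fails to open) [OR] = 1 − (1−0.807993) × (1−0.522960) × (1−0.919461) × (1−0.28) = 0.994689
Rounded to 4 decimal places: P(Dam spillway gate fails to open) ≈ 0.9947.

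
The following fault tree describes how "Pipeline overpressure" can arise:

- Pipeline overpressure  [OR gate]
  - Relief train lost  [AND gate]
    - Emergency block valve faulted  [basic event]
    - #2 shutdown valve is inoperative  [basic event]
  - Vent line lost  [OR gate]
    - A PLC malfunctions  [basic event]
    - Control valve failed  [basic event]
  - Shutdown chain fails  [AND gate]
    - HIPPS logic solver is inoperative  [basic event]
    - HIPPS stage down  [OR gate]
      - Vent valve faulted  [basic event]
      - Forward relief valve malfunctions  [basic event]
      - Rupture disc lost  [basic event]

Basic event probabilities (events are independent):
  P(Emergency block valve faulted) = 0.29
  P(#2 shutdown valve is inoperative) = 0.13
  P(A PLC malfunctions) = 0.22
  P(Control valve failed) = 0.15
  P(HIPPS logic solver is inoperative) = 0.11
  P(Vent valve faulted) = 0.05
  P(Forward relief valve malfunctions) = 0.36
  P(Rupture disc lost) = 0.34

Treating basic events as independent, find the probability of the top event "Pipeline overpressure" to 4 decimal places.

0.4040

P(Relief train lost) [AND] = 0.29 × 0.13 = 0.037700
P(Vent line lost) [OR] = 1 − (1−0.22) × (1−0.15) = 0.337000
P(HIPPS stage down) [OR] = 1 − (1−0.05) × (1−0.36) × (1−0.34) = 0.598720
P(Shutdown chain fails) [AND] = 0.11 × 0.598720 = 0.065859
P(Pipeline overpressure) [OR] = 1 − (1−0.037700) × (1−0.337000) × (1−0.065859) = 0.404013
Rounded to 4 decimal places: P(Pipeline overpressure) ≈ 0.4040.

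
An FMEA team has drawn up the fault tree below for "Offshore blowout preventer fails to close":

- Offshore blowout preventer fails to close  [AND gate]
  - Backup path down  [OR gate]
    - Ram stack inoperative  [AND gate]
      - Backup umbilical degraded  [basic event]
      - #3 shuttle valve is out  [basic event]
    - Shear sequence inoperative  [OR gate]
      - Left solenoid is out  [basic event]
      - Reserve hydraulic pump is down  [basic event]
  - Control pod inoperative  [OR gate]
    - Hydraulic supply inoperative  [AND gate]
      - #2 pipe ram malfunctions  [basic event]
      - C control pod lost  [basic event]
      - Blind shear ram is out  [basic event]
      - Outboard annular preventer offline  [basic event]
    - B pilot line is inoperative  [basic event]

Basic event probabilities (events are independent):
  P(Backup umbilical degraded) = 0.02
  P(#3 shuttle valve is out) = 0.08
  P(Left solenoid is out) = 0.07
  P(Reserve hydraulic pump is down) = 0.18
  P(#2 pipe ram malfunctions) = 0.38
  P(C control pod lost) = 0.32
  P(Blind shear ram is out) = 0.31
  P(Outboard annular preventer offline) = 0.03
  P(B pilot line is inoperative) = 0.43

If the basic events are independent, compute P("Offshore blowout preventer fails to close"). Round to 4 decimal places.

0.1028

P(Ram stack inoperative) [AND] = 0.02 × 0.08 = 0.001600
P(Shear sequence inoperative) [OR] = 1 − (1−0.07) × (1−0.18) = 0.237400
P(Backup path down) [OR] = 1 − (1−0.001600) × (1−0.237400) = 0.238620
P(Hydraulic supply inoperative) [AND] = 0.38 × 0.32 × 0.31 × 0.03 = 0.001131
P(Control pod inoperative) [OR] = 1 − (1−0.001131) × (1−0.43) = 0.430645
P(Offshore blowout preventer fails to close) [AND] = 0.238620 × 0.430645 = 0.102761
Rounded to 4 decimal places: P(Offshore blowout preventer fails to close) ≈ 0.1028.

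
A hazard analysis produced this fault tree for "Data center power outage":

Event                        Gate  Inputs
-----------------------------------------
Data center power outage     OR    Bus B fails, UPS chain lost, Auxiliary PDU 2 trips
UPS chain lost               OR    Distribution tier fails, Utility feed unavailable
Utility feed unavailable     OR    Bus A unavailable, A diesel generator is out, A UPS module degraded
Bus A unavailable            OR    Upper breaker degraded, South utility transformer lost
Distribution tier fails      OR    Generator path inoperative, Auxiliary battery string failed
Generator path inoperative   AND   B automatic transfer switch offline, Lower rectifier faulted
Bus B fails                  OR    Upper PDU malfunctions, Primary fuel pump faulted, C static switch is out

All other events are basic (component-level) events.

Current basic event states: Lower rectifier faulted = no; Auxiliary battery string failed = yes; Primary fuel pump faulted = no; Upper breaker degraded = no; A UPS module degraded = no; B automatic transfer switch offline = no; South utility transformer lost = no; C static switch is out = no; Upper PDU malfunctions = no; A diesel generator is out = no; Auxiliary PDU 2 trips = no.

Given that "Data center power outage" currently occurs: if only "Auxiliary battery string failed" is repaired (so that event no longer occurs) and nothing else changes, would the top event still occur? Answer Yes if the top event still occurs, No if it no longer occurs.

Counterfactual: set "Auxiliary battery string failed" to not occurred.
Bus B fails [OR]: Upper PDU malfunctions=not, Primary fuel pump faulted=not, C static switch is out=not → no input occurs → does not occur.
Generator path inoperative [AND]: B automatic transfer switch offline=not, Lower rectifier faulted=not → not all inputs occur → does not occur.
Distribution tier fails [OR]: Generator path inoperative=not, Auxiliary battery string failed=not → no input occurs → does not occur.
Bus A unavailable [OR]: Upper breaker degraded=not, South utility transformer lost=not → no input occurs → does not occur.
Utility feed unavailable [OR]: Bus A unavailable=not, A diesel generator is out=not, A UPS module degraded=not → no input occurs → does not occur.
UPS chain lost [OR]: Distribution tier fails=not, Utility feed unavailable=not → no input occurs → does not occur.
Data center power outage [OR]: Bus B fails=not, UPS chain lost=not, Auxiliary PDU 2 trips=not → no input occurs → does not occur.

No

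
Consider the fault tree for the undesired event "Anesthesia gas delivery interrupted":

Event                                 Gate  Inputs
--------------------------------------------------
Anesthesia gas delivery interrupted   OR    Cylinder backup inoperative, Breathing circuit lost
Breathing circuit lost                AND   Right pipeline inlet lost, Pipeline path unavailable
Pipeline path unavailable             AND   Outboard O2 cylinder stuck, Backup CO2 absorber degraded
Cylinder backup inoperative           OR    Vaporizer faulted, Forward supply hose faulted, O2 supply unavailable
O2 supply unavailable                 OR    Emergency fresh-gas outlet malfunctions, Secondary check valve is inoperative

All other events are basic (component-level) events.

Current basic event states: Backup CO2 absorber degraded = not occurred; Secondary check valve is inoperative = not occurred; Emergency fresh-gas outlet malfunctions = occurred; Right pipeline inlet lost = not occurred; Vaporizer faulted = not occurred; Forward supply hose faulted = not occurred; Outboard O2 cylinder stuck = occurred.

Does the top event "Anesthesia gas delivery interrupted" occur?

Yes

O2 supply unavailable [OR]: Emergency fresh-gas outlet malfunctions=occurs, Secondary check valve is inoperative=not → at least one input occurs → occurs.
Cylinder backup inoperative [OR]: Vaporizer faulted=not, Forward supply hose faulted=not, O2 supply unavailable=occurs → at least one input occurs → occurs.
Pipeline path unavailable [AND]: Outboard O2 cylinder stuck=occurs, Backup CO2 absorber degraded=not → not all inputs occur → does not occur.
Breathing circuit lost [AND]: Right pipeline inlet lost=not, Pipeline path unavailable=not → not all inputs occur → does not occur.
Anesthesia gas delivery interrupted [OR]: Cylinder backup inoperative=occurs, Breathing circuit lost=not → at least one input occurs → occurs.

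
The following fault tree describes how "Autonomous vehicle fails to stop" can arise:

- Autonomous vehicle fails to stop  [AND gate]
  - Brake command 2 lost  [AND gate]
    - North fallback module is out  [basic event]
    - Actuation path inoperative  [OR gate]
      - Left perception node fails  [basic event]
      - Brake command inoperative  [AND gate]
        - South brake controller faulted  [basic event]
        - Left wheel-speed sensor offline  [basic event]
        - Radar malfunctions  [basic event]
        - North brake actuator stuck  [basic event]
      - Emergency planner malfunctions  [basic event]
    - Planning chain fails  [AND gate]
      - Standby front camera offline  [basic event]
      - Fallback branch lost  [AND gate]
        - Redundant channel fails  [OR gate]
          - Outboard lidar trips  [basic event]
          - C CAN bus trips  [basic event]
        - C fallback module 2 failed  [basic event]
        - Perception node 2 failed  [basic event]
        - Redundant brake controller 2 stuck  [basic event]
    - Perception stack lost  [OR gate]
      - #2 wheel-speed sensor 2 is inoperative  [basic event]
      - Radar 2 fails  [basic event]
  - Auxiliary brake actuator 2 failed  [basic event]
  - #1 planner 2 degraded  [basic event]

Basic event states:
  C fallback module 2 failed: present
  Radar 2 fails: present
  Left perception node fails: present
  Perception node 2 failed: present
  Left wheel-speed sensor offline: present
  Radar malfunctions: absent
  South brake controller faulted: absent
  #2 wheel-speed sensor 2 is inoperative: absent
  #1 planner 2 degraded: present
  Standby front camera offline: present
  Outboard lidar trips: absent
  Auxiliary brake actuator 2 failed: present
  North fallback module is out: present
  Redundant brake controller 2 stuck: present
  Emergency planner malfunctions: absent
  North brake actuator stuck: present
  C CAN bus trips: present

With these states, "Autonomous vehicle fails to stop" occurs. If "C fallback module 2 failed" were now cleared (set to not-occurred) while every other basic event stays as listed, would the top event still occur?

Counterfactual: set "C fallback module 2 failed" to not occurred.
Brake command inoperative [AND]: South brake controller faulted=not, Left wheel-speed sensor offline=occurs, Radar malfunctions=not, North brake actuator stuck=occurs → not all inputs occur → does not occur.
Actuation path inoperative [OR]: Left perception node fails=occurs, Brake command inoperative=not, Emergency planner malfunctions=not → at least one input occurs → occurs.
Redundant channel fails [OR]: Outboard lidar trips=not, C CAN bus trips=occurs → at least one input occurs → occurs.
Fallback branch lost [AND]: Redundant channel fails=occurs, C fallback module 2 failed=not, Perception node 2 failed=occurs, Redundant brake controller 2 stuck=occurs → not all inputs occur → does not occur.
Planning chain fails [AND]: Standby front camera offline=occurs, Fallback branch lost=not → not all inputs occur → does not occur.
Perception stack lost [OR]: #2 wheel-speed sensor 2 is inoperative=not, Radar 2 fails=occurs → at least one input occurs → occurs.
Brake command 2 lost [AND]: North fallback module is out=occurs, Actuation path inoperative=occurs, Planning chain fails=not, Perception stack lost=occurs → not all inputs occur → does not occur.
Autonomous vehicle fails to stop [AND]: Brake command 2 lost=not, Auxiliary brake actuator 2 failed=occurs, #1 planner 2 degraded=occurs → not all inputs occur → does not occur.

No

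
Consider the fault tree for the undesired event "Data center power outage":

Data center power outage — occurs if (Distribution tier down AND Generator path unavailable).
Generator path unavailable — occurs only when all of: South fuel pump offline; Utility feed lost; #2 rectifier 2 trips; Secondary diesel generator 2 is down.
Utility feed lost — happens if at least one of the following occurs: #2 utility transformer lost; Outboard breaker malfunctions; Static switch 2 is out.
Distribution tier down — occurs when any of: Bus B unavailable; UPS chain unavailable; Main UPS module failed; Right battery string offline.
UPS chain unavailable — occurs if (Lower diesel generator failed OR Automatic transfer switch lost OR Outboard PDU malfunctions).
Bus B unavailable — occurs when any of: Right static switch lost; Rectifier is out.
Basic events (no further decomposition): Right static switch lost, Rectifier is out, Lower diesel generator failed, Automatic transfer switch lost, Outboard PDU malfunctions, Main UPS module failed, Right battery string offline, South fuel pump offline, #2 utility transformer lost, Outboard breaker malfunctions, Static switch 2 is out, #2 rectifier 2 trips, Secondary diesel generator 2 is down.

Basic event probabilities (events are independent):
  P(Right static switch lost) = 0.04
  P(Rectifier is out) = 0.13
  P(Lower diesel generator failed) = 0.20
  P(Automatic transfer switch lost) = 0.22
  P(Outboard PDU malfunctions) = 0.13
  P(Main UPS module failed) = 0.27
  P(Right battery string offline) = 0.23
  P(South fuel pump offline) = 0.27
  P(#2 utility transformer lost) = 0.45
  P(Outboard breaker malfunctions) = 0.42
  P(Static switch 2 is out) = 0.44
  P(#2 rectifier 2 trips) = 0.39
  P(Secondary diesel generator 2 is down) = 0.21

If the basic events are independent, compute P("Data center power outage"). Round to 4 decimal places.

P(Bus B unavailable) [OR] = 1 − (1−0.04) × (1−0.13) = 0.164800
P(UPS chain unavailable) [OR] = 1 − (1−0.20) × (1−0.22) × (1−0.13) = 0.457120
P(Distribution tier down) [OR] = 1 − (1−0.164800) × (1−0.457120) × (1−0.27) × (1−0.23) = 0.745136
P(Utility feed lost) [OR] = 1 − (1−0.45) × (1−0.42) × (1−0.44) = 0.821360
P(Generator path unavailable) [AND] = 0.27 × 0.821360 × 0.39 × 0.21 = 0.018163
P(Data center power outage) [AND] = 0.745136 × 0.018163 = 0.013534
Rounded to 4 decimal places: P(Data center power outage) ≈ 0.0135.

0.0135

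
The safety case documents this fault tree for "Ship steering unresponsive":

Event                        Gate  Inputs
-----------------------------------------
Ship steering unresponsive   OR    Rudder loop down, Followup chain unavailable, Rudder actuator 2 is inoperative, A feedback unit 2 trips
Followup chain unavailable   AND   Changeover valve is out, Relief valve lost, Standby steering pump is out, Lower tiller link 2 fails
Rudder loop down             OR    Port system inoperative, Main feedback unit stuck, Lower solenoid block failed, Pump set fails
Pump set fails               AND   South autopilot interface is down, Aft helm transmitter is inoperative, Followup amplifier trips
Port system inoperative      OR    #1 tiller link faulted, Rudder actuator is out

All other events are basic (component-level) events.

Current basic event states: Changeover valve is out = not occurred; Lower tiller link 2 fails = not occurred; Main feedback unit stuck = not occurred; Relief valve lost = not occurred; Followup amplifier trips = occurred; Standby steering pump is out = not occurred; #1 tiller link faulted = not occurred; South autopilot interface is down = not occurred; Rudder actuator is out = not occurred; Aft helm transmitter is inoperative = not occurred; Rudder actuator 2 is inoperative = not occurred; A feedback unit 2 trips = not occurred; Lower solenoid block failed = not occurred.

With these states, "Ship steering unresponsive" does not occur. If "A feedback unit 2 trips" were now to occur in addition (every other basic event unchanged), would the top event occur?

Counterfactual: set "A feedback unit 2 trips" to occurred.
Port system inoperative [OR]: #1 tiller link faulted=not, Rudder actuator is out=not → no input occurs → does not occur.
Pump set fails [AND]: South autopilot interface is down=not, Aft helm transmitter is inoperative=not, Followup amplifier trips=occurs → not all inputs occur → does not occur.
Rudder loop down [OR]: Port system inoperative=not, Main feedback unit stuck=not, Lower solenoid block failed=not, Pump set fails=not → no input occurs → does not occur.
Followup chain unavailable [AND]: Changeover valve is out=not, Relief valve lost=not, Standby steering pump is out=not, Lower tiller link 2 fails=not → not all inputs occur → does not occur.
Ship steering unresponsive [OR]: Rudder loop down=not, Followup chain unavailable=not, Rudder actuator 2 is inoperative=not, A feedback unit 2 trips=occurs → at least one input occurs → occurs.

Yes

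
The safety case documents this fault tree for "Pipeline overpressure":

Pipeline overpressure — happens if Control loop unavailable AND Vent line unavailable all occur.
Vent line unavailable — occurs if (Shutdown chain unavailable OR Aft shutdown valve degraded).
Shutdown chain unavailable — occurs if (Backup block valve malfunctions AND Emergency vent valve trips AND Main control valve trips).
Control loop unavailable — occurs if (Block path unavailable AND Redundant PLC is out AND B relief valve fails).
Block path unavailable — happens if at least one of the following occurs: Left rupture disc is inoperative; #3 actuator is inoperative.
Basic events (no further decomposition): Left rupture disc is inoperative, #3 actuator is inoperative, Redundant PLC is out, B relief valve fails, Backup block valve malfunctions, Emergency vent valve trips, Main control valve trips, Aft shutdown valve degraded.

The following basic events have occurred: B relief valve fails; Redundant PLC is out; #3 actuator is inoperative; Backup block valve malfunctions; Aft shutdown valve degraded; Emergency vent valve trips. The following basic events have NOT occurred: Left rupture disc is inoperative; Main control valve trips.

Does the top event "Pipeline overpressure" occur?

Yes

Block path unavailable [OR]: Left rupture disc is inoperative=not, #3 actuator is inoperative=occurs → at least one input occurs → occurs.
Control loop unavailable [AND]: Block path unavailable=occurs, Redundant PLC is out=occurs, B relief valve fails=occurs → all inputs occur → occurs.
Shutdown chain unavailable [AND]: Backup block valve malfunctions=occurs, Emergency vent valve trips=occurs, Main control valve trips=not → not all inputs occur → does not occur.
Vent line unavailable [OR]: Shutdown chain unavailable=not, Aft shutdown valve degraded=occurs → at least one input occurs → occurs.
Pipeline overpressure [AND]: Control loop unavailable=occurs, Vent line unavailable=occurs → all inputs occur → occurs.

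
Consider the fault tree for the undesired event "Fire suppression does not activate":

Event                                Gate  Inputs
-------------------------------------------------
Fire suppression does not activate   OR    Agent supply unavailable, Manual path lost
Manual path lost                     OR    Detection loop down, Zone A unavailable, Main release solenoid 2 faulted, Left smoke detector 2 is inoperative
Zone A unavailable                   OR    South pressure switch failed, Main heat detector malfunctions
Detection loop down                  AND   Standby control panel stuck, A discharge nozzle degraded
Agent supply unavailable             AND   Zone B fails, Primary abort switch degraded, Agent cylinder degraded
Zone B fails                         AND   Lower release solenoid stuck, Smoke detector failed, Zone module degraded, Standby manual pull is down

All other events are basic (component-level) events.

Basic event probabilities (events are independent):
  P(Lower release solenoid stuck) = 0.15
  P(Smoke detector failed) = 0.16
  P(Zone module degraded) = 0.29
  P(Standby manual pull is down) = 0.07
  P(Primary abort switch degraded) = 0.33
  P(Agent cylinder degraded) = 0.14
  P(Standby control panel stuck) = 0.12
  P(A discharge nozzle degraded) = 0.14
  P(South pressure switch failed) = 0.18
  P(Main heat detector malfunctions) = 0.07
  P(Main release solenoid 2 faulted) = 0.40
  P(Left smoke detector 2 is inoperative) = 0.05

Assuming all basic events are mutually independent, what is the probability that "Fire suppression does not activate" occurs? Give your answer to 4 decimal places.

0.5726

P(Zone B fails) [AND] = 0.15 × 0.16 × 0.29 × 0.07 = 0.000487
P(Agent supply unavailable) [AND] = 0.000487 × 0.33 × 0.14 = 0.000022
P(Detection loop down) [AND] = 0.12 × 0.14 = 0.016800
P(Zone A unavailable) [OR] = 1 − (1−0.18) × (1−0.07) = 0.237400
P(Manual path lost) [OR] = 1 − (1−0.016800) × (1−0.237400) × (1−0.40) × (1−0.05) = 0.572621
P(Fire suppression does not activate) [OR] = 1 − (1−0.000022) × (1−0.572621) = 0.572630
Rounded to 4 decimal places: P(Fire suppression does not activate) ≈ 0.5726.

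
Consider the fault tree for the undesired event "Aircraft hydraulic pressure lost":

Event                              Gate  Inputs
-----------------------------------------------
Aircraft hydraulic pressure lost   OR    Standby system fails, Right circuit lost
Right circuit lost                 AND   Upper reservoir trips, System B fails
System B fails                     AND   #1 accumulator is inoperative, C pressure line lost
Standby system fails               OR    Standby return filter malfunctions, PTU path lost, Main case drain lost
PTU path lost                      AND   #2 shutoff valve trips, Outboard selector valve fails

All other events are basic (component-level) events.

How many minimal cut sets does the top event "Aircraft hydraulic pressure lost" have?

4

PTU path lost [AND]: one cut set from each child combined → 1 × 1 = 1 cut set(s).
Standby system fails [OR]: union of children's cut sets → 3 cut set(s).
System B fails [AND]: one cut set from each child combined → 1 × 1 = 1 cut set(s).
Right circuit lost [AND]: one cut set from each child combined → 1 × 1 = 1 cut set(s).
Aircraft hydraulic pressure lost [OR]: union of children's cut sets → 4 cut set(s).
Minimal cut sets: {Standby return filter malfunctions}; {#2 shutoff valve trips, Outboard selector valve fails}; {Main case drain lost}; {#1 accumulator is inoperative, C pressure line lost, Upper reservoir trips}.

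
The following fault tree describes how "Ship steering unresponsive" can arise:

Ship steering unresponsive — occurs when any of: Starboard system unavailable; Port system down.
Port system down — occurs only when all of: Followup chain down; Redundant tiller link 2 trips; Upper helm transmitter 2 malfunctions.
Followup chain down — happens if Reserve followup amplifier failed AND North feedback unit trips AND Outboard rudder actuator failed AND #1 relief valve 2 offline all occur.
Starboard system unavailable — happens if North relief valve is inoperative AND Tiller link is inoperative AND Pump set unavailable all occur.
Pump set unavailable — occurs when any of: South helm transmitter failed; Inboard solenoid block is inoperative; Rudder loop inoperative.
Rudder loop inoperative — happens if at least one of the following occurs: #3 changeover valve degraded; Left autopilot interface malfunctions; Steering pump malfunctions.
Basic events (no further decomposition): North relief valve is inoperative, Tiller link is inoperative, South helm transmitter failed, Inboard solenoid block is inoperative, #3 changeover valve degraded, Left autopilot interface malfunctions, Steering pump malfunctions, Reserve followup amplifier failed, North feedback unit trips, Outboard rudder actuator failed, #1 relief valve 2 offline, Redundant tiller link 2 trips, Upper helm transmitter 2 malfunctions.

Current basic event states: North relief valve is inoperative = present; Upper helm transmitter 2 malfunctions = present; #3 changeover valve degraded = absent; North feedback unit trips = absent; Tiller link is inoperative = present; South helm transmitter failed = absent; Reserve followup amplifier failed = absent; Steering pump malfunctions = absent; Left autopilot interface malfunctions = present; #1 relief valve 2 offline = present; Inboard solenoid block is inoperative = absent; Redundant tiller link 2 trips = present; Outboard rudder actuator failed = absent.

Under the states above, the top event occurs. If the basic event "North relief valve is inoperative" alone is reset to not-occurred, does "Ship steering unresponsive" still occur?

Counterfactual: set "North relief valve is inoperative" to not occurred.
Rudder loop inoperative [OR]: #3 changeover valve degraded=not, Left autopilot interface malfunctions=occurs, Steering pump malfunctions=not → at least one input occurs → occurs.
Pump set unavailable [OR]: South helm transmitter failed=not, Inboard solenoid block is inoperative=not, Rudder loop inoperative=occurs → at least one input occurs → occurs.
Starboard system unavailable [AND]: North relief valve is inoperative=not, Tiller link is inoperative=occurs, Pump set unavailable=occurs → not all inputs occur → does not occur.
Followup chain down [AND]: Reserve followup amplifier failed=not, North feedback unit trips=not, Outboard rudder actuator failed=not, #1 relief valve 2 offline=occurs → not all inputs occur → does not occur.
Port system down [AND]: Followup chain down=not, Redundant tiller link 2 trips=occurs, Upper helm transmitter 2 malfunctions=occurs → not all inputs occur → does not occur.
Ship steering unresponsive [OR]: Starboard system unavailable=not, Port system down=not → no input occurs → does not occur.

No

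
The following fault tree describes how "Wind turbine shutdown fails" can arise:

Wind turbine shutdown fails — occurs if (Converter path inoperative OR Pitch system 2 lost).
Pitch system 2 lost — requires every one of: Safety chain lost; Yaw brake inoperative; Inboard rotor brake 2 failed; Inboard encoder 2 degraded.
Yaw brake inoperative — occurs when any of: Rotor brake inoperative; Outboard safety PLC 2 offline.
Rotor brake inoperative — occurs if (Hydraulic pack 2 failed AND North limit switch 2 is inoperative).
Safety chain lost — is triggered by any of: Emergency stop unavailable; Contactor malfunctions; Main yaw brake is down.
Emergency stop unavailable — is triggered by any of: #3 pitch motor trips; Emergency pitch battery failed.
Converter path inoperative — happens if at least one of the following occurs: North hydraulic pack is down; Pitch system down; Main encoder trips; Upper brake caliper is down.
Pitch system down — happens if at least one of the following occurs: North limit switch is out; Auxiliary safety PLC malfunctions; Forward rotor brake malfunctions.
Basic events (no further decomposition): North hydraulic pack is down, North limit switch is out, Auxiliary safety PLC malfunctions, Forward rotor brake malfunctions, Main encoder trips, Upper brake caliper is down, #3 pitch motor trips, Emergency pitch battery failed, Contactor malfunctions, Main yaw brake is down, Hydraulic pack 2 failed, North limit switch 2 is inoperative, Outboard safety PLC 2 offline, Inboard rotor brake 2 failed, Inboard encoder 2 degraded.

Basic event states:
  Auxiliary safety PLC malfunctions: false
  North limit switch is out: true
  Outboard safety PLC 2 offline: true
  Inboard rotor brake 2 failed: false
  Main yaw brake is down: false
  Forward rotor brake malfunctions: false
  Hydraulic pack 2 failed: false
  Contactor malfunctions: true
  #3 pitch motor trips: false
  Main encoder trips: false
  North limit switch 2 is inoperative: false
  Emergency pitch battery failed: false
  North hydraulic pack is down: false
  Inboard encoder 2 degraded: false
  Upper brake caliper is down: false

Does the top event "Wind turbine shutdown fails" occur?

Pitch system down [OR]: North limit switch is out=occurs, Auxiliary safety PLC malfunctions=not, Forward rotor brake malfunctions=not → at least one input occurs → occurs.
Converter path inoperative [OR]: North hydraulic pack is down=not, Pitch system down=occurs, Main encoder trips=not, Upper brake caliper is down=not → at least one input occurs → occurs.
Emergency stop unavailable [OR]: #3 pitch motor trips=not, Emergency pitch battery failed=not → no input occurs → does not occur.
Safety chain lost [OR]: Emergency stop unavailable=not, Contactor malfunctions=occurs, Main yaw brake is down=not → at least one input occurs → occurs.
Rotor brake inoperative [AND]: Hydraulic pack 2 failed=not, North limit switch 2 is inoperative=not → not all inputs occur → does not occur.
Yaw brake inoperative [OR]: Rotor brake inoperative=not, Outboard safety PLC 2 offline=occurs → at least one input occurs → occurs.
Pitch system 2 lost [AND]: Safety chain lost=occurs, Yaw brake inoperative=occurs, Inboard rotor brake 2 failed=not, Inboard encoder 2 degraded=not → not all inputs occur → does not occur.
Wind turbine shutdown fails [OR]: Converter path inoperative=occurs, Pitch system 2 lost=not → at least one input occurs → occurs.

Yes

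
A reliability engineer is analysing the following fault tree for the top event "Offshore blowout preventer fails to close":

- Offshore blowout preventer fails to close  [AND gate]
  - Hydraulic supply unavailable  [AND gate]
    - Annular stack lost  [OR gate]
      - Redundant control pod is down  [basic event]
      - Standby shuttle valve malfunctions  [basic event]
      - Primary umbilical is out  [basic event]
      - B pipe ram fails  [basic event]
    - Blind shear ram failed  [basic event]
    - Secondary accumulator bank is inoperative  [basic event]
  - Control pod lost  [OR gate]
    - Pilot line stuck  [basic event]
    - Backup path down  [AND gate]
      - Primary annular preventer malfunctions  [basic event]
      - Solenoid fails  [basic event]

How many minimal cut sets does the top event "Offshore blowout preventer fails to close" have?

Annular stack lost [OR]: union of children's cut sets → 4 cut set(s).
Hydraulic supply unavailable [AND]: one cut set from each child combined → 4 × 1 × 1 = 4 cut set(s).
Backup path down [AND]: one cut set from each child combined → 1 × 1 = 1 cut set(s).
Control pod lost [OR]: union of children's cut sets → 2 cut set(s).
Offshore blowout preventer fails to close [AND]: one cut set from each child combined → 4 × 2 = 8 cut set(s).
Minimal cut sets: {Blind shear ram failed, Pilot line stuck, Redundant control pod is down, Secondary accumulator bank is inoperative}; {Blind shear ram failed, Primary annular preventer malfunctions, Redundant control pod is down, Secondary accumulator bank is inoperative, Solenoid fails}; {Blind shear ram failed, Pilot line stuck, Secondary accumulator bank is inoperative, Standby shuttle valve malfunctions}; {Blind shear ram failed, Primary annular preventer malfunctions, Secondary accumulator bank is inoperative, Solenoid fails, Standby shuttle valve malfunctions}; {Blind shear ram failed, Pilot line stuck, Primary umbilical is out, Secondary accumulator bank is inoperative}; {Blind shear ram failed, Primary annular preventer malfunctions, Primary umbilical is out, Secondary accumulator bank is inoperative, Solenoid fails}; {B pipe ram fails, Blind shear ram failed, Pilot line stuck, Secondary accumulator bank is inoperative}; {B pipe ram fails, Blind shear ram failed, Primary annular preventer malfunctions, Secondary accumulator bank is inoperative, Solenoid fails}.

8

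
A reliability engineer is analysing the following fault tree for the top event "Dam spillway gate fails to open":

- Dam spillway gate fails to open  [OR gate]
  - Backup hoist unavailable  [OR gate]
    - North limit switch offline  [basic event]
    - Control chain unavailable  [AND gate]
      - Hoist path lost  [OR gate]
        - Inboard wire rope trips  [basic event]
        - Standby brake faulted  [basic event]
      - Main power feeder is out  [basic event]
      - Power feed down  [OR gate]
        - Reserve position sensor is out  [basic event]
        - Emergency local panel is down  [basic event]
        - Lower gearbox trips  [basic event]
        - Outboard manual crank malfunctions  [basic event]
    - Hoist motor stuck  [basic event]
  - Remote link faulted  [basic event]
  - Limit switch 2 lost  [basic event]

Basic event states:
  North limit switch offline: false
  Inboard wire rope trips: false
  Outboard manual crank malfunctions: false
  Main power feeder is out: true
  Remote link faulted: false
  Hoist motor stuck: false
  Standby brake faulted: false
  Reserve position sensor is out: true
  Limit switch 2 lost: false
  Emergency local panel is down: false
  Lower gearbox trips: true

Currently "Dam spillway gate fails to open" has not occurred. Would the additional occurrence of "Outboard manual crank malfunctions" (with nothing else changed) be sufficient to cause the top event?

Counterfactual: set "Outboard manual crank malfunctions" to occurred.
Hoist path lost [OR]: Inboard wire rope trips=not, Standby brake faulted=not → no input occurs → does not occur.
Power feed down [OR]: Reserve position sensor is out=occurs, Emergency local panel is down=not, Lower gearbox trips=occurs, Outboard manual crank malfunctions=occurs → at least one input occurs → occurs.
Control chain unavailable [AND]: Hoist path lost=not, Main power feeder is out=occurs, Power feed down=occurs → not all inputs occur → does not occur.
Backup hoist unavailable [OR]: North limit switch offline=not, Control chain unavailable=not, Hoist motor stuck=not → no input occurs → does not occur.
Dam spillway gate fails to open [OR]: Backup hoist unavailable=not, Remote link faulted=not, Limit switch 2 lost=not → no input occurs → does not occur.

No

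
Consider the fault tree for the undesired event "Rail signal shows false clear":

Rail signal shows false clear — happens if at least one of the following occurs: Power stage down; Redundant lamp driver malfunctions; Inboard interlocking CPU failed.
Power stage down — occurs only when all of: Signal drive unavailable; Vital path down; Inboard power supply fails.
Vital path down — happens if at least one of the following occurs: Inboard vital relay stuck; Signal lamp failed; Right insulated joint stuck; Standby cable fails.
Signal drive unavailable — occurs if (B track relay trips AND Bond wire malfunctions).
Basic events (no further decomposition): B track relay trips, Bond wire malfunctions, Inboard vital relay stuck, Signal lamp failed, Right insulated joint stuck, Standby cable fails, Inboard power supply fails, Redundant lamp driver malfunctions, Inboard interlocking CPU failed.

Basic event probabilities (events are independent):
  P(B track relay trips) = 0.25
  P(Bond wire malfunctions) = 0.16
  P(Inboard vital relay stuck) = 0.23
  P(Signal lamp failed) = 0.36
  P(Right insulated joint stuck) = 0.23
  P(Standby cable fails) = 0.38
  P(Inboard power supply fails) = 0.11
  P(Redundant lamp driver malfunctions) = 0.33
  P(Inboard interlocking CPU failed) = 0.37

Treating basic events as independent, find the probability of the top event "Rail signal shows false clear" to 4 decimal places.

0.5793

P(Signal drive unavailable) [AND] = 0.25 × 0.16 = 0.040000
P(Vital path down) [OR] = 1 − (1−0.23) × (1−0.36) × (1−0.23) × (1−0.38) = 0.764737
P(Power stage down) [AND] = 0.040000 × 0.764737 × 0.11 = 0.003365
P(Rail signal shows false clear) [OR] = 1 − (1−0.003365) × (1−0.33) × (1−0.37) = 0.579320
Rounded to 4 decimal places: P(Rail signal shows false clear) ≈ 0.5793.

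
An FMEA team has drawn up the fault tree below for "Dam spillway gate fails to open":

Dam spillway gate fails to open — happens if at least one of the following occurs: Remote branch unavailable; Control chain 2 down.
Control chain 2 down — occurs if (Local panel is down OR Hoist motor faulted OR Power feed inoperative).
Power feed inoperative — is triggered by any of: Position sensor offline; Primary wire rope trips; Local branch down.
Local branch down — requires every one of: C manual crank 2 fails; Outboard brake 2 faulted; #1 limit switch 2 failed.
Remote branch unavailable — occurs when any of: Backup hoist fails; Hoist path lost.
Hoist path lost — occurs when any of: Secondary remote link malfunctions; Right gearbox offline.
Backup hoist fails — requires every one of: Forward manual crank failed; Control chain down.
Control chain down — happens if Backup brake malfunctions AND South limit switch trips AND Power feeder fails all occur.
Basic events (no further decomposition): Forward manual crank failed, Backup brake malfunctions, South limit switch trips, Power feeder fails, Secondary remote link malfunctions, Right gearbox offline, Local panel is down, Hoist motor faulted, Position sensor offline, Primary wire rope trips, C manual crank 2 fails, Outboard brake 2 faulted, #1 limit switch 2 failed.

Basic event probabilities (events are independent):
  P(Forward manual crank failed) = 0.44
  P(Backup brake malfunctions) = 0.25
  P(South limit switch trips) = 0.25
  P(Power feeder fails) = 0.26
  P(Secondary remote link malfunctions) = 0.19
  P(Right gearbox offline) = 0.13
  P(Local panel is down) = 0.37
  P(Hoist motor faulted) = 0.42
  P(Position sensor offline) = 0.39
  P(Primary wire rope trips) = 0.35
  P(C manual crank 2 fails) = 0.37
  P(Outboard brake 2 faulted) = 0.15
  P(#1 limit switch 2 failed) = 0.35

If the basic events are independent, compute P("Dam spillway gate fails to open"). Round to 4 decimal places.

P(Control chain down) [AND] = 0.25 × 0.25 × 0.26 = 0.016250
P(Backup hoist fails) [AND] = 0.44 × 0.016250 = 0.007150
P(Hoist path lost) [OR] = 1 − (1−0.19) × (1−0.13) = 0.295300
P(Remote branch unavailable) [OR] = 1 − (1−0.007150) × (1−0.295300) = 0.300339
P(Local branch down) [AND] = 0.37 × 0.15 × 0.35 = 0.019425
P(Power feed inoperative) [OR] = 1 − (1−0.39) × (1−0.35) × (1−0.019425) = 0.611202
P(Control chain 2 down) [OR] = 1 − (1−0.37) × (1−0.42) × (1−0.611202) = 0.857933
P(Dam spillway gate fails to open) [OR] = 1 − (1−0.300339) × (1−0.857933) = 0.900601
Rounded to 4 decimal places: P(Dam spillway gate fails to open) ≈ 0.9006.

0.9006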